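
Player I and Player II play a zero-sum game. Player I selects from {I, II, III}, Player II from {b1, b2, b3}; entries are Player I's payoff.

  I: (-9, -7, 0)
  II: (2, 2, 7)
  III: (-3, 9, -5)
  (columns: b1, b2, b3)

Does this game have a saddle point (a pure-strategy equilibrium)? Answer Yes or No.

Yes

Row minima: I → -9, II → 2, III → -5; maximin = 2.
Column maxima: b1 → 2, b2 → 9, b3 → 7; minimax = 2.
maximin = minimax = 2, so a saddle point exists.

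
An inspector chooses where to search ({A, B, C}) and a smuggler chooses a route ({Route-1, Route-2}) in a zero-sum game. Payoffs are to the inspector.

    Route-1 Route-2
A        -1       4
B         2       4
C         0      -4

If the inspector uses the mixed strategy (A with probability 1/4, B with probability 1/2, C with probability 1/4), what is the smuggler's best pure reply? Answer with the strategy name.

Route-1

If the smuggler plays Route-1, the inspector's expected payoff is (1/4)·(-1) + (1/2)·2 + (1/4)·0 = 3/4.
If the smuggler plays Route-2, the inspector's expected payoff is (1/4)·4 + (1/2)·4 + (1/4)·(-4) = 2.
The smuggler minimizes the inspector's payoff; the smallest is 3/4, so the best response is Route-1.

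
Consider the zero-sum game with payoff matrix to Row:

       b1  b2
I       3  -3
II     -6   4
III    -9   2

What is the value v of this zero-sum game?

Row minima: I → -3, II → -6, III → -9; maximin = -3.
Column maxima: b1 → 3, b2 → 4; minimax = 3.
-3 ≠ 3, so there is no saddle point; optimal play is mixed.
III is strictly dominated by II, so Row never plays it.
On the remaining 2×2 (I, II vs b1, b2):
Let Row play I with probability p. Expected payoff against b1: 3p + (-6)(1−p) = 9p − 6; against b2: (-3)p + 4(1−p) = −7p + 4.
Setting these equal: 9p − 6 = −7p + 4 ⇒ 16p = 10 ⇒ p = 5/8, and the value is (9)·(5/8) − 6 = -3/8.
For Column: with q = P(b1), equating I's and II's payoffs gives 6q − 3 = −10q + 4 ⇒ q = 7/16.

-3/8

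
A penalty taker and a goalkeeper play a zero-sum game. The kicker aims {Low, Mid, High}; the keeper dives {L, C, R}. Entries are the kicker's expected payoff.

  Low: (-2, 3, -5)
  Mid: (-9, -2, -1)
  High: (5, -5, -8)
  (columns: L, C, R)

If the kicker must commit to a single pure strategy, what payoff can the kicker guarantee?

-5

Row minima: Low → -5, Mid → -9, High → -8.
The best of these is -5.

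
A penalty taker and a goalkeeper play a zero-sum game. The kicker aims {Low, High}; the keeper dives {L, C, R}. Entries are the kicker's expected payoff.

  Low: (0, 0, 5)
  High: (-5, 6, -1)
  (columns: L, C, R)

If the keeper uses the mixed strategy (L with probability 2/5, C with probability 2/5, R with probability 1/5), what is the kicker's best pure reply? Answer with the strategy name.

Expected payoff of Low: (2/5)·0 + (2/5)·0 + (1/5)·5 = 1.
Expected payoff of High: (2/5)·(-5) + (2/5)·6 + (1/5)·(-1) = 1/5.
The largest is 1, so the kicker's best response is Low.

Low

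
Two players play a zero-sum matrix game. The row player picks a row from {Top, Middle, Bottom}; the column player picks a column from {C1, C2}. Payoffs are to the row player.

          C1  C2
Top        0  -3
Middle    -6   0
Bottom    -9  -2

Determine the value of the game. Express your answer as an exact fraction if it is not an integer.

-2

Row minima: Top → -3, Middle → -6, Bottom → -9; maximin = -3.
Column maxima: C1 → 0, C2 → 0; minimax = 0.
-3 ≠ 0, so there is no saddle point; optimal play is mixed.
Bottom is strictly dominated by Middle, so the row player never plays it.
On the remaining 2×2 (Top, Middle vs C1, C2):
Let the row player play Top with probability p. Expected payoff against C1: 0p + (-6)(1−p) = 6p − 6; against C2: (-3)p + 0(1−p) = −3p.
Setting these equal: 6p − 6 = −3p ⇒ 9p = 6 ⇒ p = 2/3, and the value is (6)·(2/3) − 6 = -2.
For the column player: with q = P(C1), equating Top's and Middle's payoffs gives 3q − 3 = −6q ⇒ q = 1/3.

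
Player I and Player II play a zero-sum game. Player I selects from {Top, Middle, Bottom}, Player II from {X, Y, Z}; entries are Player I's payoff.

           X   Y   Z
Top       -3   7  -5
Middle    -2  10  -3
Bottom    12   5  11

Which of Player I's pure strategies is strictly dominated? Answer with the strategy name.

Middle gives a strictly higher payoff than Top against every column: -2 > -3, 10 > 7, -3 > -5.
So Top is strictly dominated and Player I never plays it.

Top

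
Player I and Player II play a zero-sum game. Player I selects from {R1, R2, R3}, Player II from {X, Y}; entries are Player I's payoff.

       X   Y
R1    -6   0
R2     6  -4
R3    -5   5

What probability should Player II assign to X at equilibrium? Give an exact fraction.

Row minima: R1 → -6, R2 → -4, R3 → -5; maximin = -4.
Column maxima: X → 6, Y → 5; minimax = 5.
-4 ≠ 5, so there is no saddle point; optimal play is mixed.
R1 is strictly dominated by R3, so Player I never plays it.
On the remaining 2×2 (R2, R3 vs X, Y):
Let Player I play R2 with probability p. Expected payoff against X: 6p + (-5)(1−p) = 11p − 5; against Y: (-4)p + 5(1−p) = −9p + 5.
Setting these equal: 11p − 5 = −9p + 5 ⇒ 20p = 10 ⇒ p = 1/2, and the value is (11)·(1/2) − 5 = 1/2.
For Player II: with q = P(X), equating R2's and R3's payoffs gives 10q − 4 = −10q + 5 ⇒ q = 9/20.

9/20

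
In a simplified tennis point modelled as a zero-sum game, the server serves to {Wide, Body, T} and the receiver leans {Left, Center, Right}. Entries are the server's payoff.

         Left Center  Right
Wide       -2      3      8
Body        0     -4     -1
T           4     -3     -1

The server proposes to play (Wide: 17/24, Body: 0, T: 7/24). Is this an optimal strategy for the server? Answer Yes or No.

Against Left this mix gives (17/24)·(-2) + (7/24)·4 = -1/4.
Against Center this mix gives (17/24)·3 + (7/24)·(-3) = 5/4.
Against Right this mix gives (17/24)·8 + (7/24)·(-1) = 43/8.
The receiver will play Left, holding the server to -1/4. Shifting weight toward the row that does better against Left would raise this floor (the equalizing mix achieves 1/2 against both Left and Center), so the proposed strategy is not optimal.

No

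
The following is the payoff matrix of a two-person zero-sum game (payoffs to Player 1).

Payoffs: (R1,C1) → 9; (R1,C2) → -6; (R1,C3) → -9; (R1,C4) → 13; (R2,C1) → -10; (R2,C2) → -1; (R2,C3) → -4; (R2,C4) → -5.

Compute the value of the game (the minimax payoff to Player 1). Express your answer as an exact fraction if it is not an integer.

Row minima: R1 → -9, R2 → -10; maximin = -9.
Column maxima: C1 → 9, C2 → -1, C3 → -4, C4 → 13; minimax = -4.
-9 ≠ -4, so there is no saddle point; optimal play is mixed.
C2 is strictly dominated by C3 (it gives Player 1 strictly more in every row), so Player 2 never plays it.
C4 is strictly dominated by C1 (it gives Player 1 strictly more in every row), so Player 2 never plays it.
On the remaining 2×2 (R1, R2 vs C1, C3):
Let Player 1 play R1 with probability p. Expected payoff against C1: 9p + (-10)(1−p) = 19p − 10; against C3: (-9)p + (-4)(1−p) = −5p − 4.
Setting these equal: 19p − 10 = −5p − 4 ⇒ 24p = 6 ⇒ p = 1/4, and the value is (19)·(1/4) − 10 = -21/4.
For Player 2: with q = P(C1), equating R1's and R2's payoffs gives 18q − 9 = −6q − 4 ⇒ q = 5/24.

-21/4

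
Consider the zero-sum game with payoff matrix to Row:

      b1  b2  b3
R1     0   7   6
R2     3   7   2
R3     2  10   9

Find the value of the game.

Row minima: R1 → 0, R2 → 2, R3 → 2; maximin = 2.
Column maxima: b1 → 3, b2 → 10, b3 → 9; minimax = 3.
2 ≠ 3, so there is no saddle point; optimal play is mixed.
R1 is strictly dominated by R3, so Row never plays it.
b2 is strictly dominated by b1 (it gives Row strictly more in every row), so Column never plays it.
On the remaining 2×2 (R2, R3 vs b1, b3):
Let Row play R2 with probability p. Expected payoff against b1: 3p + 2(1−p) = p + 2; against b3: 2p + 9(1−p) = −7p + 9.
Setting these equal: p + 2 = −7p + 9 ⇒ 8p = 7 ⇒ p = 7/8, and the value is (1)·(7/8) + 2 = 23/8.
For Column: with q = P(b1), equating R2's and R3's payoffs gives q + 2 = −7q + 9 ⇒ q = 7/8.

23/8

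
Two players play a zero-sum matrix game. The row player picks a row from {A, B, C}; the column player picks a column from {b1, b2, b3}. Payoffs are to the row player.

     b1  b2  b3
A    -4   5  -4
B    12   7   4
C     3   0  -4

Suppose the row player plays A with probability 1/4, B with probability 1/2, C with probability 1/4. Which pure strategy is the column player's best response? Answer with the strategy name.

b3

If the column player plays b1, the row player's expected payoff is (1/4)·(-4) + (1/2)·12 + (1/4)·3 = 23/4.
If the column player plays b2, the row player's expected payoff is (1/4)·5 + (1/2)·7 + (1/4)·0 = 19/4.
If the column player plays b3, the row player's expected payoff is (1/4)·(-4) + (1/2)·4 + (1/4)·(-4) = 0.
The column player minimizes the row player's payoff; the smallest is 0, so the best response is b3.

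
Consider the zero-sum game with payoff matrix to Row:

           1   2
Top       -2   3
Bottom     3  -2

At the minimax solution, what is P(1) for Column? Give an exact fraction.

1/2

Row minima: Top → -2, Bottom → -2; maximin = -2.
Column maxima: 1 → 3, 2 → 3; minimax = 3.
-2 ≠ 3, so there is no saddle point; optimal play is mixed.
Let Row play Top with probability p. Expected payoff against 1: (-2)p + 3(1−p) = −5p + 3; against 2: 3p + (-2)(1−p) = 5p − 2.
Setting these equal: −5p + 3 = 5p − 2 ⇒ −10p = -5 ⇒ p = 1/2, and the value is (-5)·(1/2) + 3 = 1/2.
For Column: with q = P(1), equating Top's and Bottom's payoffs gives −5q + 3 = 5q − 2 ⇒ q = 1/2.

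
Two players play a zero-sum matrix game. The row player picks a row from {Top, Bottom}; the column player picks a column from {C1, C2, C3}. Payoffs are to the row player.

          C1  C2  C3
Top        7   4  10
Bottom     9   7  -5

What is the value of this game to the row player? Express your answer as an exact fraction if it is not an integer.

Row minima: Top → 4, Bottom → -5; maximin = 4.
Column maxima: C1 → 9, C2 → 7, C3 → 10; minimax = 7.
4 ≠ 7, so there is no saddle point; optimal play is mixed.
C1 is strictly dominated by C2 (it gives the row player strictly more in every row), so the column player never plays it.
On the remaining 2×2 (Top, Bottom vs C2, C3):
Let the row player play Top with probability p. Expected payoff against C2: 4p + 7(1−p) = −3p + 7; against C3: 10p + (-5)(1−p) = 15p − 5.
Setting these equal: −3p + 7 = 15p − 5 ⇒ −18p = -12 ⇒ p = 2/3, and the value is (-3)·(2/3) + 7 = 5.
For the column player: with q = P(C2), equating Top's and Bottom's payoffs gives −6q + 10 = 12q − 5 ⇒ q = 5/6.

5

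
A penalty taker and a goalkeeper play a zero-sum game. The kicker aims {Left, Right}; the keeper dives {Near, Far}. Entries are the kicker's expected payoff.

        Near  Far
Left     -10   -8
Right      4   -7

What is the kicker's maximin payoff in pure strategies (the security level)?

-7

Row minima: Left → -10, Right → -7.
The best of these is -7.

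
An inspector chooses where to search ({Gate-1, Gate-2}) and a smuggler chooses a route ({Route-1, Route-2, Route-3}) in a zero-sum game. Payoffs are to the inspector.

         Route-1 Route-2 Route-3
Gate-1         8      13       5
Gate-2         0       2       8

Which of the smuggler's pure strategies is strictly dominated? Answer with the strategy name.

Route-1 holds the inspector's payoff strictly below Route-2 in every row: 8 < 13, 0 < 2.
So Route-2 is strictly dominated for the smuggler.

Route-2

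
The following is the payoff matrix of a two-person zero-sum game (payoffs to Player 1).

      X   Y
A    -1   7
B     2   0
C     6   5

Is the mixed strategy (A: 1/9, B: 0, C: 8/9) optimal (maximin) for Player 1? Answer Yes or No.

Against X this mix gives (1/9)·(-1) + (8/9)·6 = 47/9.
Against Y this mix gives (1/9)·7 + (8/9)·5 = 47/9.
All of Player 2's active replies (X, Y) yield 47/9, and no column does worse for Player 1. The mix makes Player 2 indifferent and guarantees 47/9, so it is optimal.

Yes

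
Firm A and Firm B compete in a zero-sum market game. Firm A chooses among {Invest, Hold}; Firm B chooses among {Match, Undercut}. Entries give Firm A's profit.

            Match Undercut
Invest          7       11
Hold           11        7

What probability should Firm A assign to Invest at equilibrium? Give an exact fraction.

1/2

Row minima: Invest → 7, Hold → 7; maximin = 7.
Column maxima: Match → 11, Undercut → 11; minimax = 11.
7 ≠ 11, so there is no saddle point; optimal play is mixed.
Let Firm A play Invest with probability p. Expected payoff against Match: 7p + 11(1−p) = −4p + 11; against Undercut: 11p + 7(1−p) = 4p + 7.
Setting these equal: −4p + 11 = 4p + 7 ⇒ −8p = -4 ⇒ p = 1/2, and the value is (-4)·(1/2) + 11 = 9.
For Firm B: with q = P(Match), equating Invest's and Hold's payoffs gives −4q + 11 = 4q + 7 ⇒ q = 1/2.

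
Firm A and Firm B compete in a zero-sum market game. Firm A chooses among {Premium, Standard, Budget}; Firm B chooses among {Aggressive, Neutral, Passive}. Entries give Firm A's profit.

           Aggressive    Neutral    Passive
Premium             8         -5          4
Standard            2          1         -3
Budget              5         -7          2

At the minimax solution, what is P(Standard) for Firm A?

9/13

Row minima: Premium → -5, Standard → -3, Budget → -7; maximin = -3.
Column maxima: Aggressive → 8, Neutral → 1, Passive → 4; minimax = 1.
-3 ≠ 1, so there is no saddle point; optimal play is mixed.
Budget is strictly dominated by Premium, so Firm A never plays it.
Aggressive is strictly dominated by Neutral (it gives Firm A strictly more in every row), so Firm B never plays it.
On the remaining 2×2 (Premium, Standard vs Neutral, Passive):
Let Firm A play Premium with probability p. Expected payoff against Neutral: (-5)p + 1(1−p) = −6p + 1; against Passive: 4p + (-3)(1−p) = 7p − 3.
Setting these equal: −6p + 1 = 7p − 3 ⇒ −13p = -4 ⇒ p = 4/13, and the value is (-6)·(4/13) + 1 = -11/13.
For Firm B: with q = P(Neutral), equating Premium's and Standard's payoffs gives −9q + 4 = 4q − 3 ⇒ q = 7/13.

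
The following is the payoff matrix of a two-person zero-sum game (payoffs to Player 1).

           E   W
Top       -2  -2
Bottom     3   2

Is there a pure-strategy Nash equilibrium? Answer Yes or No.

Yes

Row minima: Top → -2, Bottom → 2; maximin = 2.
Column maxima: E → 3, W → 2; minimax = 2.
maximin = minimax = 2, so a saddle point exists.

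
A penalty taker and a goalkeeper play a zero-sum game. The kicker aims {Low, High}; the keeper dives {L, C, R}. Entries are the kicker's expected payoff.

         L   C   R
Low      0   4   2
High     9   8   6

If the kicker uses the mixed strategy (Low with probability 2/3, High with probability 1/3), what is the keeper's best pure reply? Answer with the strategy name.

L

If the keeper plays L, the kicker's expected payoff is (2/3)·0 + (1/3)·9 = 3.
If the keeper plays C, the kicker's expected payoff is (2/3)·4 + (1/3)·8 = 16/3.
If the keeper plays R, the kicker's expected payoff is (2/3)·2 + (1/3)·6 = 10/3.
The keeper minimizes the kicker's payoff; the smallest is 3, so the best response is L.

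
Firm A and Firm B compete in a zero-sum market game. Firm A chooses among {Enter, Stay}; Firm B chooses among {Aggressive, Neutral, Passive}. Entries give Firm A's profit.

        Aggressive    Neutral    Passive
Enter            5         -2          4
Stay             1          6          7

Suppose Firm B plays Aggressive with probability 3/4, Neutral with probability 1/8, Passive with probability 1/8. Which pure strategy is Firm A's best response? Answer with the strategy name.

Expected payoff of Enter: (3/4)·5 + (1/8)·(-2) + (1/8)·4 = 4.
Expected payoff of Stay: (3/4)·1 + (1/8)·6 + (1/8)·7 = 19/8.
The largest is 4, so Firm A's best response is Enter.

Enter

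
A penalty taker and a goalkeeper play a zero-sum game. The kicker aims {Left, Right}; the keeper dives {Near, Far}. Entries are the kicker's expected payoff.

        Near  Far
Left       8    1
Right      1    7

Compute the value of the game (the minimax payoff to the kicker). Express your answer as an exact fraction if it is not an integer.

55/13

Row minima: Left → 1, Right → 1; maximin = 1.
Column maxima: Near → 8, Far → 7; minimax = 7.
1 ≠ 7, so there is no saddle point; optimal play is mixed.
Let the kicker play Left with probability p. Expected payoff against Near: 8p + 1(1−p) = 7p + 1; against Far: 1p + 7(1−p) = −6p + 7.
Setting these equal: 7p + 1 = −6p + 7 ⇒ 13p = 6 ⇒ p = 6/13, and the value is (7)·(6/13) + 1 = 55/13.
For the keeper: with q = P(Near), equating Left's and Right's payoffs gives 7q + 1 = −6q + 7 ⇒ q = 6/13.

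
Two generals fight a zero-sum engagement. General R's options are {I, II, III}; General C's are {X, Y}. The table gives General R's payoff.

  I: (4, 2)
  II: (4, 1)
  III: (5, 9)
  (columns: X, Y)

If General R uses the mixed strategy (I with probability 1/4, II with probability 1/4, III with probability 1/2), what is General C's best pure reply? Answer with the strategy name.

If General C plays X, General R's expected payoff is (1/4)·4 + (1/4)·4 + (1/2)·5 = 9/2.
If General C plays Y, General R's expected payoff is (1/4)·2 + (1/4)·1 + (1/2)·9 = 21/4.
General C minimizes General R's payoff; the smallest is 9/2, so the best response is X.

X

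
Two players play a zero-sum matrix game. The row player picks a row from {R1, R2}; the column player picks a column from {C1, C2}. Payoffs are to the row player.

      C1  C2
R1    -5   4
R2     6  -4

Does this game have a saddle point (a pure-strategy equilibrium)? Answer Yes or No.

No

Row minima: R1 → -5, R2 → -4; maximin = -4.
Column maxima: C1 → 6, C2 → 4; minimax = 4.
-4 ≠ 4, so no pure-strategy equilibrium exists.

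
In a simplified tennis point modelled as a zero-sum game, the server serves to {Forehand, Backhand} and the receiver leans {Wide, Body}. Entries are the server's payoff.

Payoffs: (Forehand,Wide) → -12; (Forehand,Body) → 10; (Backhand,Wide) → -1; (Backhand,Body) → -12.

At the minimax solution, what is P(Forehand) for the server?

Row minima: Forehand → -12, Backhand → -12; maximin = -12.
Column maxima: Wide → -1, Body → 10; minimax = -1.
-12 ≠ -1, so there is no saddle point; optimal play is mixed.
Let the server play Forehand with probability p. Expected payoff against Wide: (-12)p + (-1)(1−p) = −11p − 1; against Body: 10p + (-12)(1−p) = 22p − 12.
Setting these equal: −11p − 1 = 22p − 12 ⇒ −33p = -11 ⇒ p = 1/3, and the value is (-11)·(1/3) − 1 = -14/3.
For the receiver: with q = P(Wide), equating Forehand's and Backhand's payoffs gives −22q + 10 = 11q − 12 ⇒ q = 2/3.

1/3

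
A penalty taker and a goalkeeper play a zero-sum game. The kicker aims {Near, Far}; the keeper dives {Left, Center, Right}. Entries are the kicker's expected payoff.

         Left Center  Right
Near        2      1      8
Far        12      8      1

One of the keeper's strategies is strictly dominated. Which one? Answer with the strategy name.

Left

Center holds the kicker's payoff strictly below Left in every row: 1 < 2, 8 < 12.
So Left is strictly dominated for the keeper.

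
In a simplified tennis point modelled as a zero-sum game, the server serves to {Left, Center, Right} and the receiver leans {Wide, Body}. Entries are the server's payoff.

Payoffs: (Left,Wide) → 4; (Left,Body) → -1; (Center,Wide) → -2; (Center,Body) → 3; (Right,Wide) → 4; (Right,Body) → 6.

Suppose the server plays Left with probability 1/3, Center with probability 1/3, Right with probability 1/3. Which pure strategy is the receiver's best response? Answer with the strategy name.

Wide

If the receiver plays Wide, the server's expected payoff is (1/3)·4 + (1/3)·(-2) + (1/3)·4 = 2.
If the receiver plays Body, the server's expected payoff is (1/3)·(-1) + (1/3)·3 + (1/3)·6 = 8/3.
The receiver minimizes the server's payoff; the smallest is 2, so the best response is Wide.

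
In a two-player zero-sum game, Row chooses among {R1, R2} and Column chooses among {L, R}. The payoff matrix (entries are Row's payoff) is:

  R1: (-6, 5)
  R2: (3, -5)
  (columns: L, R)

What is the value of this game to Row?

-15/19

Row minima: R1 → -6, R2 → -5; maximin = -5.
Column maxima: L → 3, R → 5; minimax = 3.
-5 ≠ 3, so there is no saddle point; optimal play is mixed.
Let Row play R1 with probability p. Expected payoff against L: (-6)p + 3(1−p) = −9p + 3; against R: 5p + (-5)(1−p) = 10p − 5.
Setting these equal: −9p + 3 = 10p − 5 ⇒ −19p = -8 ⇒ p = 8/19, and the value is (-9)·(8/19) + 3 = -15/19.
For Column: with q = P(L), equating R1's and R2's payoffs gives −11q + 5 = 8q − 5 ⇒ q = 10/19.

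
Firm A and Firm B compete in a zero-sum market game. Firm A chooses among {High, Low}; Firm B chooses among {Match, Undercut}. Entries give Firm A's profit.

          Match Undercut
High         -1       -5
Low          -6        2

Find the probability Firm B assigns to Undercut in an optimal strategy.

Row minima: High → -5, Low → -6; maximin = -5.
Column maxima: Match → -1, Undercut → 2; minimax = -1.
-5 ≠ -1, so there is no saddle point; optimal play is mixed.
Let Firm A play High with probability p. Expected payoff against Match: (-1)p + (-6)(1−p) = 5p − 6; against Undercut: (-5)p + 2(1−p) = −7p + 2.
Setting these equal: 5p − 6 = −7p + 2 ⇒ 12p = 8 ⇒ p = 2/3, and the value is (5)·(2/3) − 6 = -8/3.
For Firm B: with q = P(Match), equating High's and Low's payoffs gives 4q − 5 = −8q + 2 ⇒ q = 7/12.

5/12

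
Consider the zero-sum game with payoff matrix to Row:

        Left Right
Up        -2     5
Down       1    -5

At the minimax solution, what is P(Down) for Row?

7/13

Row minima: Up → -2, Down → -5; maximin = -2.
Column maxima: Left → 1, Right → 5; minimax = 1.
-2 ≠ 1, so there is no saddle point; optimal play is mixed.
Let Row play Up with probability p. Expected payoff against Left: (-2)p + 1(1−p) = −3p + 1; against Right: 5p + (-5)(1−p) = 10p − 5.
Setting these equal: −3p + 1 = 10p − 5 ⇒ −13p = -6 ⇒ p = 6/13, and the value is (-3)·(6/13) + 1 = -5/13.
For Column: with q = P(Left), equating Up's and Down's payoffs gives −7q + 5 = 6q − 5 ⇒ q = 10/13.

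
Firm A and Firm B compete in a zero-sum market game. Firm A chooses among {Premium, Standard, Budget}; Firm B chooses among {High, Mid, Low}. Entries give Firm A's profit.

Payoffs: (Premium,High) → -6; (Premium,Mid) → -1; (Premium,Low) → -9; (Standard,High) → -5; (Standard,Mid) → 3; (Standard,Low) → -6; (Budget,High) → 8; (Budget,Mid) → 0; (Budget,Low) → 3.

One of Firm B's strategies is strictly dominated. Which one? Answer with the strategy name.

Low holds Firm A's payoff strictly below High in every row: -9 < -6, -6 < -5, 3 < 8.
So High is strictly dominated for Firm B.

High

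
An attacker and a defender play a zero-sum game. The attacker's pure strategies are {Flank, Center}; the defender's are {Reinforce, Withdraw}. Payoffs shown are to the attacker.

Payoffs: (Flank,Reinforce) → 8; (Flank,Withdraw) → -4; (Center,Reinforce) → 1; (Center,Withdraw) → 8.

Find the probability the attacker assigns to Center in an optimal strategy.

Row minima: Flank → -4, Center → 1; maximin = 1.
Column maxima: Reinforce → 8, Withdraw → 8; minimax = 8.
1 ≠ 8, so there is no saddle point; optimal play is mixed.
Let the attacker play Flank with probability p. Expected payoff against Reinforce: 8p + 1(1−p) = 7p + 1; against Withdraw: (-4)p + 8(1−p) = −12p + 8.
Setting these equal: 7p + 1 = −12p + 8 ⇒ 19p = 7 ⇒ p = 7/19, and the value is (7)·(7/19) + 1 = 68/19.
For the defender: with q = P(Reinforce), equating Flank's and Center's payoffs gives 12q − 4 = −7q + 8 ⇒ q = 12/19.

12/19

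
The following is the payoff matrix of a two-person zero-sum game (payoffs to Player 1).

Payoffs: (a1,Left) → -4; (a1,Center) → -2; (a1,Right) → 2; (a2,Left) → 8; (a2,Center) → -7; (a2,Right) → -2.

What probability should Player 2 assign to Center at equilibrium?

12/17

Row minima: a1 → -4, a2 → -7; maximin = -4.
Column maxima: Left → 8, Center → -2, Right → 2; minimax = -2.
-4 ≠ -2, so there is no saddle point; optimal play is mixed.
Right is strictly dominated by Center (it gives Player 1 strictly more in every row), so Player 2 never plays it.
On the remaining 2×2 (a1, a2 vs Left, Center):
Let Player 1 play a1 with probability p. Expected payoff against Left: (-4)p + 8(1−p) = −12p + 8; against Center: (-2)p + (-7)(1−p) = 5p − 7.
Setting these equal: −12p + 8 = 5p − 7 ⇒ −17p = -15 ⇒ p = 15/17, and the value is (-12)·(15/17) + 8 = -44/17.
For Player 2: with q = P(Left), equating a1's and a2's payoffs gives −2q − 2 = 15q − 7 ⇒ q = 5/17.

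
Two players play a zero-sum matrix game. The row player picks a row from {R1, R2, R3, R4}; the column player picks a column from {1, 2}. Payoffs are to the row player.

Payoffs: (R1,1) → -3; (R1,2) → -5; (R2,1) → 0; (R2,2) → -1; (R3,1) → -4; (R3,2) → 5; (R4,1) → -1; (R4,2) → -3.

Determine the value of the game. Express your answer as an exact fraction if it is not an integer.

Row minima: R1 → -5, R2 → -1, R3 → -4, R4 → -3; maximin = -1.
Column maxima: 1 → 0, 2 → 5; minimax = 0.
-1 ≠ 0, so there is no saddle point; optimal play is mixed.
R1 is strictly dominated by R2, so the row player never plays it.
R4 is strictly dominated by R2, so the row player never plays it.
On the remaining 2×2 (R2, R3 vs 1, 2):
Let the row player play R2 with probability p. Expected payoff against 1: 0p + (-4)(1−p) = 4p − 4; against 2: (-1)p + 5(1−p) = −6p + 5.
Setting these equal: 4p − 4 = −6p + 5 ⇒ 10p = 9 ⇒ p = 9/10, and the value is (4)·(9/10) − 4 = -2/5.
For the column player: with q = P(1), equating R2's and R3's payoffs gives q − 1 = −9q + 5 ⇒ q = 3/5.

-2/5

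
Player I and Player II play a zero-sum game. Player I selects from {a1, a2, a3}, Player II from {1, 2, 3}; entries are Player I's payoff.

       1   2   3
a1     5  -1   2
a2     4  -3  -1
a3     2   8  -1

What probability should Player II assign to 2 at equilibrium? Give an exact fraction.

Row minima: a1 → -1, a2 → -3, a3 → -1; maximin = -1.
Column maxima: 1 → 5, 2 → 8, 3 → 2; minimax = 2.
-1 ≠ 2, so there is no saddle point; optimal play is mixed.
a2 is strictly dominated by a1, so Player I never plays it.
1 is strictly dominated by 3 (it gives Player I strictly more in every row), so Player II never plays it.
On the remaining 2×2 (a1, a3 vs 2, 3):
Let Player I play a1 with probability p. Expected payoff against 2: (-1)p + 8(1−p) = −9p + 8; against 3: 2p + (-1)(1−p) = 3p − 1.
Setting these equal: −9p + 8 = 3p − 1 ⇒ −12p = -9 ⇒ p = 3/4, and the value is (-9)·(3/4) + 8 = 5/4.
For Player II: with q = P(2), equating a1's and a3's payoffs gives −3q + 2 = 9q − 1 ⇒ q = 1/4.

1/4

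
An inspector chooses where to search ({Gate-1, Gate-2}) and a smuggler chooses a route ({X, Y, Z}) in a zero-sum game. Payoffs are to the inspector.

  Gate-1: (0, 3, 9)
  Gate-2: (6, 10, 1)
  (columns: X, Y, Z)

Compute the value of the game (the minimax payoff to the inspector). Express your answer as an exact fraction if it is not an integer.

27/7

Row minima: Gate-1 → 0, Gate-2 → 1; maximin = 1.
Column maxima: X → 6, Y → 10, Z → 9; minimax = 6.
1 ≠ 6, so there is no saddle point; optimal play is mixed.
Y is strictly dominated by X (it gives the inspector strictly more in every row), so the smuggler never plays it.
On the remaining 2×2 (Gate-1, Gate-2 vs X, Z):
Let the inspector play Gate-1 with probability p. Expected payoff against X: 0p + 6(1−p) = −6p + 6; against Z: 9p + 1(1−p) = 8p + 1.
Setting these equal: −6p + 6 = 8p + 1 ⇒ −14p = -5 ⇒ p = 5/14, and the value is (-6)·(5/14) + 6 = 27/7.
For the smuggler: with q = P(X), equating Gate-1's and Gate-2's payoffs gives −9q + 9 = 5q + 1 ⇒ q = 4/7.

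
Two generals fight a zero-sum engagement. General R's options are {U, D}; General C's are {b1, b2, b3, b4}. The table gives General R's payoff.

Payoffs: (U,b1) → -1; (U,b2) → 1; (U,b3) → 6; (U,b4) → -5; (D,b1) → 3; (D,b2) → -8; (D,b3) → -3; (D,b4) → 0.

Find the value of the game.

Row minima: U → -5, D → -8; maximin = -5.
Column maxima: b1 → 3, b2 → 1, b3 → 6, b4 → 0; minimax = 0.
-5 ≠ 0, so there is no saddle point; optimal play is mixed.
b1 is strictly dominated by b4 (it gives General R strictly more in every row), so General C never plays it.
b3 is strictly dominated by b2 (it gives General R strictly more in every row), so General C never plays it.
On the remaining 2×2 (U, D vs b2, b4):
Let General R play U with probability p. Expected payoff against b2: 1p + (-8)(1−p) = 9p − 8; against b4: (-5)p + 0(1−p) = −5p.
Setting these equal: 9p − 8 = −5p ⇒ 14p = 8 ⇒ p = 4/7, and the value is (9)·(4/7) − 8 = -20/7.
For General C: with q = P(b2), equating U's and D's payoffs gives 6q − 5 = −8q ⇒ q = 5/14.

-20/7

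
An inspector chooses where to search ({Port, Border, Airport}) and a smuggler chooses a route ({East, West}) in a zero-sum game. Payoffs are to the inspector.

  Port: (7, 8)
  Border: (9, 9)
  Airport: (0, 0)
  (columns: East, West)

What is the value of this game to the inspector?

Row minima: Port → 7, Border → 9, Airport → 0; maximin = 9.
Column maxima: East → 9, West → 9; minimax = 9.
Since maximin = minimax = 9, there is a saddle point and the value is 9.

9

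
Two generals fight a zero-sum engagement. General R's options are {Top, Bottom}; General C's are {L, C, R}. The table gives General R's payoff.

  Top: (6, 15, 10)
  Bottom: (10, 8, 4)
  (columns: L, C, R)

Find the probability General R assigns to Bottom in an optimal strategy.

2/5

Row minima: Top → 6, Bottom → 4; maximin = 6.
Column maxima: L → 10, C → 15, R → 10; minimax = 10.
6 ≠ 10, so there is no saddle point; optimal play is mixed.
C is strictly dominated by R (it gives General R strictly more in every row), so General C never plays it.
On the remaining 2×2 (Top, Bottom vs L, R):
Let General R play Top with probability p. Expected payoff against L: 6p + 10(1−p) = −4p + 10; against R: 10p + 4(1−p) = 6p + 4.
Setting these equal: −4p + 10 = 6p + 4 ⇒ −10p = -6 ⇒ p = 3/5, and the value is (-4)·(3/5) + 10 = 38/5.
For General C: with q = P(L), equating Top's and Bottom's payoffs gives −4q + 10 = 6q + 4 ⇒ q = 3/5.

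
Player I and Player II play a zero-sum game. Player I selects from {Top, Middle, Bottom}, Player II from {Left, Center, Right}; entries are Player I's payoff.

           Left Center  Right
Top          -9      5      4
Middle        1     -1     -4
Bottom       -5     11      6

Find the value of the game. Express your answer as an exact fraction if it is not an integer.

-7/8

Row minima: Top → -9, Middle → -4, Bottom → -5; maximin = -4.
Column maxima: Left → 1, Center → 11, Right → 6; minimax = 1.
-4 ≠ 1, so there is no saddle point; optimal play is mixed.
Top is strictly dominated by Bottom, so Player I never plays it.
Center is strictly dominated by Right (it gives Player I strictly more in every row), so Player II never plays it.
On the remaining 2×2 (Middle, Bottom vs Left, Right):
Let Player I play Middle with probability p. Expected payoff against Left: 1p + (-5)(1−p) = 6p − 5; against Right: (-4)p + 6(1−p) = −10p + 6.
Setting these equal: 6p − 5 = −10p + 6 ⇒ 16p = 11 ⇒ p = 11/16, and the value is (6)·(11/16) − 5 = -7/8.
For Player II: with q = P(Left), equating Middle's and Bottom's payoffs gives 5q − 4 = −11q + 6 ⇒ q = 5/8.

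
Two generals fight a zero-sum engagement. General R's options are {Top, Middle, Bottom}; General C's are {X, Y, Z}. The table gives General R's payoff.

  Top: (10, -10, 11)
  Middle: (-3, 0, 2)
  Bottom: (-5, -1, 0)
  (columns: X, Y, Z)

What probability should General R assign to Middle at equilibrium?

Row minima: Top → -10, Middle → -3, Bottom → -5; maximin = -3.
Column maxima: X → 10, Y → 0, Z → 11; minimax = 0.
-3 ≠ 0, so there is no saddle point; optimal play is mixed.
Bottom is strictly dominated by Middle, so General R never plays it.
Z is strictly dominated by X (it gives General R strictly more in every row), so General C never plays it.
On the remaining 2×2 (Top, Middle vs X, Y):
Let General R play Top with probability p. Expected payoff against X: 10p + (-3)(1−p) = 13p − 3; against Y: (-10)p + 0(1−p) = −10p.
Setting these equal: 13p − 3 = −10p ⇒ 23p = 3 ⇒ p = 3/23, and the value is (13)·(3/23) − 3 = -30/23.
For General C: with q = P(X), equating Top's and Middle's payoffs gives 20q − 10 = −3q ⇒ q = 10/23.

20/23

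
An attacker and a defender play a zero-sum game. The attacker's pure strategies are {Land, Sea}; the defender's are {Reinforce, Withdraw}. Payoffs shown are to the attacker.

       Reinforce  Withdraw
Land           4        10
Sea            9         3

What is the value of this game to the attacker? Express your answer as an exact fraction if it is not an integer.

Row minima: Land → 4, Sea → 3; maximin = 4.
Column maxima: Reinforce → 9, Withdraw → 10; minimax = 9.
4 ≠ 9, so there is no saddle point; optimal play is mixed.
Let the attacker play Land with probability p. Expected payoff against Reinforce: 4p + 9(1−p) = −5p + 9; against Withdraw: 10p + 3(1−p) = 7p + 3.
Setting these equal: −5p + 9 = 7p + 3 ⇒ −12p = -6 ⇒ p = 1/2, and the value is (-5)·(1/2) + 9 = 13/2.
For the defender: with q = P(Reinforce), equating Land's and Sea's payoffs gives −6q + 10 = 6q + 3 ⇒ q = 7/12.

13/2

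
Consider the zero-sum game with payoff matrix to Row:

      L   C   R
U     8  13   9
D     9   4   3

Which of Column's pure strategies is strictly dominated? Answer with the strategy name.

R holds Row's payoff strictly below C in every row: 9 < 13, 3 < 4.
So C is strictly dominated for Column.

C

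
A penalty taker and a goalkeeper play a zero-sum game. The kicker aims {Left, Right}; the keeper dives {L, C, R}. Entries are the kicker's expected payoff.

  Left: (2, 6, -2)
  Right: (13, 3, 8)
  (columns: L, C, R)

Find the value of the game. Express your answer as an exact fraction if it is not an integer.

Row minima: Left → -2, Right → 3; maximin = 3.
Column maxima: L → 13, C → 6, R → 8; minimax = 6.
3 ≠ 6, so there is no saddle point; optimal play is mixed.
L is strictly dominated by R (it gives the kicker strictly more in every row), so the keeper never plays it.
On the remaining 2×2 (Left, Right vs C, R):
Let the kicker play Left with probability p. Expected payoff against C: 6p + 3(1−p) = 3p + 3; against R: (-2)p + 8(1−p) = −10p + 8.
Setting these equal: 3p + 3 = −10p + 8 ⇒ 13p = 5 ⇒ p = 5/13, and the value is (3)·(5/13) + 3 = 54/13.
For the keeper: with q = P(C), equating Left's and Right's payoffs gives 8q − 2 = −5q + 8 ⇒ q = 10/13.

54/13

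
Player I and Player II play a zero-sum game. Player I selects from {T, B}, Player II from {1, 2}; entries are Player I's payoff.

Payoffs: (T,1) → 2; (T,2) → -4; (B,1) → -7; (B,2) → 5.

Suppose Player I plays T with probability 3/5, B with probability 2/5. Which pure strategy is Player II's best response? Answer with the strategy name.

1

If Player II plays 1, Player I's expected payoff is (3/5)·2 + (2/5)·(-7) = -8/5.
If Player II plays 2, Player I's expected payoff is (3/5)·(-4) + (2/5)·5 = -2/5.
Player II minimizes Player I's payoff; the smallest is -8/5, so the best response is 1.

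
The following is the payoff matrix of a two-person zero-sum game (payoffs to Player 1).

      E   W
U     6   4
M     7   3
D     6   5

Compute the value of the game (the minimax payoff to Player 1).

Row minima: U → 4, M → 3, D → 5; maximin = 5.
Column maxima: E → 7, W → 5; minimax = 5.
Since maximin = minimax = 5, there is a saddle point and the value is 5.

5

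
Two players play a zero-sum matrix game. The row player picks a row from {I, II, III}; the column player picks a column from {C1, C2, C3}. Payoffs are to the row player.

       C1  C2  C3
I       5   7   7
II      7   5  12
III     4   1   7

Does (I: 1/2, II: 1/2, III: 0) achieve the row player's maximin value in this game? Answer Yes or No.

Against C1 this mix gives (1/2)·5 + (1/2)·7 = 6.
Against C2 this mix gives (1/2)·7 + (1/2)·5 = 6.
Against C3 this mix gives (1/2)·7 + (1/2)·12 = 19/2.
All of the column player's active replies (C1, C2) yield 6, and no column does worse for the row player. The mix makes the column player indifferent and guarantees 6, so it is optimal.

Yes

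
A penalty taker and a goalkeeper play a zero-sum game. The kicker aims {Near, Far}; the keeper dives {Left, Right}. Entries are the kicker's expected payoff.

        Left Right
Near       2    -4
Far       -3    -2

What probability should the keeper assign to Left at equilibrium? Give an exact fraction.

2/7

Row minima: Near → -4, Far → -3; maximin = -3.
Column maxima: Left → 2, Right → -2; minimax = -2.
-3 ≠ -2, so there is no saddle point; optimal play is mixed.
Let the kicker play Near with probability p. Expected payoff against Left: 2p + (-3)(1−p) = 5p − 3; against Right: (-4)p + (-2)(1−p) = −2p − 2.
Setting these equal: 5p − 3 = −2p − 2 ⇒ 7p = 1 ⇒ p = 1/7, and the value is (5)·(1/7) − 3 = -16/7.
For the keeper: with q = P(Left), equating Near's and Far's payoffs gives 6q − 4 = −q − 2 ⇒ q = 2/7.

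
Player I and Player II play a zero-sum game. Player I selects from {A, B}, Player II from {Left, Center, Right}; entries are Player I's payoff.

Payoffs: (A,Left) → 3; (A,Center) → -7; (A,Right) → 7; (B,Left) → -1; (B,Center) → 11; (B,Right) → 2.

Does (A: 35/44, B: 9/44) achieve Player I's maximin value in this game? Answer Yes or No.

Against Left this mix gives (35/44)·3 + (9/44)·(-1) = 24/11.
Against Center this mix gives (35/44)·(-7) + (9/44)·11 = -73/22.
Against Right this mix gives (35/44)·7 + (9/44)·2 = 263/44.
Player II will play Center, holding Player I to -73/22. Shifting weight toward the row that does better against Center would raise this floor (the equalizing mix achieves 13/11 against both Center and Left), so the proposed strategy is not optimal.

No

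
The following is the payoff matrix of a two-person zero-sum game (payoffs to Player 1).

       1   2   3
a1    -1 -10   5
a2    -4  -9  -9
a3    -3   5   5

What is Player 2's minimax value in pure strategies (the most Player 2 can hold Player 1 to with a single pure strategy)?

-1

Column maxima: 1 → -1, 2 → 5, 3 → 5.
The smallest of these is -1.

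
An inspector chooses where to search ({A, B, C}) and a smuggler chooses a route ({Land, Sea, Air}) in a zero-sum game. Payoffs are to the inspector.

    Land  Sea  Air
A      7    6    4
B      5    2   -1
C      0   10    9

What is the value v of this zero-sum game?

Row minima: A → 4, B → -1, C → 0; maximin = 4.
Column maxima: Land → 7, Sea → 10, Air → 9; minimax = 7.
4 ≠ 7, so there is no saddle point; optimal play is mixed.
B is strictly dominated by A, so the inspector never plays it.
Sea is strictly dominated by Air (it gives the inspector strictly more in every row), so the smuggler never plays it.
On the remaining 2×2 (A, C vs Land, Air):
Let the inspector play A with probability p. Expected payoff against Land: 7p + 0(1−p) = 7p; against Air: 4p + 9(1−p) = −5p + 9.
Setting these equal: 7p = −5p + 9 ⇒ 12p = 9 ⇒ p = 3/4, and the value is (7)·(3/4) = 21/4.
For the smuggler: with q = P(Land), equating A's and C's payoffs gives 3q + 4 = −9q + 9 ⇒ q = 5/12.

21/4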